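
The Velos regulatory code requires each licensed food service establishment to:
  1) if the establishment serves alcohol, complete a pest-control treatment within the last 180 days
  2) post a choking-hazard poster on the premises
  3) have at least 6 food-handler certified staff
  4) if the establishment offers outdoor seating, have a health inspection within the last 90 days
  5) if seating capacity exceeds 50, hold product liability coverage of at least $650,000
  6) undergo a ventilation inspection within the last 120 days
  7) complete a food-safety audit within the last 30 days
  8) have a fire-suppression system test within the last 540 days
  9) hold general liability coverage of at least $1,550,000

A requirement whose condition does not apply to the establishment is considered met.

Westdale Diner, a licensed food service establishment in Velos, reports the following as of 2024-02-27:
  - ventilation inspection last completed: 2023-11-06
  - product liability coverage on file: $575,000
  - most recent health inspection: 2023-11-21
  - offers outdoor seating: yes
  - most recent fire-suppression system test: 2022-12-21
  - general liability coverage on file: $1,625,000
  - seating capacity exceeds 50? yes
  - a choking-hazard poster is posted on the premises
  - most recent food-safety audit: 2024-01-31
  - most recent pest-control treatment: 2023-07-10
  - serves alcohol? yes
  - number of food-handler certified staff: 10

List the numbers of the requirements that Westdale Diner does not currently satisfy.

1, 4, 5

1. condition 'serves alcohol' holds; pest-control treatment 232 days ago vs limit 180 → not met
2. choking-hazard poster present → met
3. food-handler certified staff 10 ≥ 6 → met
4. condition 'offers outdoor seating' holds; health inspection 98 days ago vs limit 90 → not met
5. condition 'seating capacity exceeds 50' holds; product liability coverage $575,000 < $650,000 → not met
6. ventilation inspection 113 days ago vs limit 120 → met
7. food-safety audit 27 days ago vs limit 30 → met
8. fire-suppression system test 433 days ago vs limit 540 → met
9. general liability coverage $1,625,000 ≥ $1,550,000 → met
Not met: 1, 4, 5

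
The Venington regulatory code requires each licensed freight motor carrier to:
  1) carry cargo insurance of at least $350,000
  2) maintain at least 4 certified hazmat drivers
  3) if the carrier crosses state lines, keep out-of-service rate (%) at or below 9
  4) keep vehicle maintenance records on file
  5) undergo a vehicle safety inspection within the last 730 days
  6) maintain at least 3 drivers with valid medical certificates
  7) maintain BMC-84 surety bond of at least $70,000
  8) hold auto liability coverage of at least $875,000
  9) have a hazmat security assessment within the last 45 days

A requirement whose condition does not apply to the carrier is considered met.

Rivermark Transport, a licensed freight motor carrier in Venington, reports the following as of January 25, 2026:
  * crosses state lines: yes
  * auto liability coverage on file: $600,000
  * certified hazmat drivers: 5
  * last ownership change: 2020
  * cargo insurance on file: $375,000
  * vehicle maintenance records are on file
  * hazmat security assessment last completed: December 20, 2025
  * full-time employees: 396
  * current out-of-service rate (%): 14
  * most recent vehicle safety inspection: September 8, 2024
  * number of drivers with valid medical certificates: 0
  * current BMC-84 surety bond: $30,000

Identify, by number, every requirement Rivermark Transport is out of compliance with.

1. cargo insurance $375,000 ≥ $350,000 → met
2. certified hazmat drivers 5 ≥ 4 → met
3. condition 'crosses state lines' holds; out-of-service rate (%) 14 > 9 → not met
4. vehicle maintenance records present → met
5. vehicle safety inspection 504 days ago vs limit 730 → met
6. drivers with valid medical certificates 0 < 3 → not met
7. BMC-84 surety bond $30,000 < $70,000 → not met
8. auto liability coverage $600,000 < $875,000 → not met
9. hazmat security assessment 36 days ago vs limit 45 → met
Not met: 3, 6, 7, 8

3, 6, 7, 8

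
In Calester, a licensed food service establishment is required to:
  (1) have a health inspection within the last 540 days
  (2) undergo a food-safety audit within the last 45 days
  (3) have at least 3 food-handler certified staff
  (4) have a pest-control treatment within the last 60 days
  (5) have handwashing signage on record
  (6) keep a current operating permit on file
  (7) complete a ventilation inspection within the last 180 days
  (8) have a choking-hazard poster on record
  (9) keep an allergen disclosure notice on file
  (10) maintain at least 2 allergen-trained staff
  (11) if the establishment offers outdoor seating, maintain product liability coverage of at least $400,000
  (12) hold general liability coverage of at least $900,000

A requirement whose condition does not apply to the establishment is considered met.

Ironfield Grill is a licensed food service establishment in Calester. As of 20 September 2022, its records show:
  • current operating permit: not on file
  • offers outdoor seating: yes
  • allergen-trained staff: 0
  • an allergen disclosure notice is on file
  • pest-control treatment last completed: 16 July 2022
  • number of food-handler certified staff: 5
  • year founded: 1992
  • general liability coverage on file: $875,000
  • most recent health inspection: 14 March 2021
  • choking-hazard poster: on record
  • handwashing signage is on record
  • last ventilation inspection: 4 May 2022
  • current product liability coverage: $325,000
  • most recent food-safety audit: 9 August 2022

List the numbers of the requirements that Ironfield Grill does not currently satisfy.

1. health inspection 555 days ago vs limit 540 → not met
2. food-safety audit 42 days ago vs limit 45 → met
3. food-handler certified staff 5 ≥ 3 → met
4. pest-control treatment 66 days ago vs limit 60 → not met
5. handwashing signage present → met
6. current operating permit absent → not met
7. ventilation inspection 139 days ago vs limit 180 → met
8. choking-hazard poster present → met
9. allergen disclosure notice present → met
10. allergen-trained staff 0 < 2 → not met
11. condition 'offers outdoor seating' holds; product liability coverage $325,000 < $400,000 → not met
12. general liability coverage $875,000 < $900,000 → not met
Not met: 1, 4, 6, 10, 11, 12

1, 4, 6, 10, 11, 12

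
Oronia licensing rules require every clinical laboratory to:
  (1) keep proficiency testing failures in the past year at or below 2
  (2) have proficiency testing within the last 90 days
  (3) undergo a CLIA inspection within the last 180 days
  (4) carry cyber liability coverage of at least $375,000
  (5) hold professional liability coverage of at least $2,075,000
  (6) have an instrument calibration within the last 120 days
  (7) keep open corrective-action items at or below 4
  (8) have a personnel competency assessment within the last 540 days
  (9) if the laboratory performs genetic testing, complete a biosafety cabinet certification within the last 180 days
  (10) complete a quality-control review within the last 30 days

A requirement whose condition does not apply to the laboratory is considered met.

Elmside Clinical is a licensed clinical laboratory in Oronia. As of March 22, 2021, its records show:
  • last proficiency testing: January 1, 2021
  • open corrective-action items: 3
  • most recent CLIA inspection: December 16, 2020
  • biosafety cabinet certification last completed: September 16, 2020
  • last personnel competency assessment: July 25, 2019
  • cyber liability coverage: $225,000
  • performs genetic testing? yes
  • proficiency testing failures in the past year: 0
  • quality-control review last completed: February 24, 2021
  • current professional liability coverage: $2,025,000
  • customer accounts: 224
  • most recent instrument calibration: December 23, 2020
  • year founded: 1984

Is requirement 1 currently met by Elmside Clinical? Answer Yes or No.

Yes

1. proficiency testing failures in the past year 0 ≤ 2 → met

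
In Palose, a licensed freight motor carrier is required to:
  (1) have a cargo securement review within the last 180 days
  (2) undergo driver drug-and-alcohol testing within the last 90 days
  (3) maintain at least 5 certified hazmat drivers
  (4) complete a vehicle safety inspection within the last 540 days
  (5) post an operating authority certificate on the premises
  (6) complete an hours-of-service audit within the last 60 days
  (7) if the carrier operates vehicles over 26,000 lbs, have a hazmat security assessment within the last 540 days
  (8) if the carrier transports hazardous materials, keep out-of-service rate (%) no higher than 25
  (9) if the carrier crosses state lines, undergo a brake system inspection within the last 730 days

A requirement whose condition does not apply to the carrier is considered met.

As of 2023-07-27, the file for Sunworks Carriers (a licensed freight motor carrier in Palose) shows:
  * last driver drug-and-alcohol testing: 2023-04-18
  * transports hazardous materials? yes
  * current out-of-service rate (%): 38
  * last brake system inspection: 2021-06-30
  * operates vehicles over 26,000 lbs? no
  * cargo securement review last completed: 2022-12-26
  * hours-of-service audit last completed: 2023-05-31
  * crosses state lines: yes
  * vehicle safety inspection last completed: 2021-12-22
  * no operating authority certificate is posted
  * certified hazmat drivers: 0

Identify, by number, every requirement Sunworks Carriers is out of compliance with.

1. cargo securement review 213 days ago vs limit 180 → not met
2. driver drug-and-alcohol testing 100 days ago vs limit 90 → not met
3. certified hazmat drivers 0 < 5 → not met
4. vehicle safety inspection 582 days ago vs limit 540 → not met
5. operating authority certificate absent → not met
6. hours-of-service audit 57 days ago vs limit 60 → met
7. condition 'operates vehicles over 26,000 lbs' does not hold → requirement n/a → met
8. condition 'transports hazardous materials' holds; out-of-service rate (%) 38 > 25 → not met
9. condition 'crosses state lines' holds; brake system inspection 757 days ago vs limit 730 → not met
Not met: 1, 2, 3, 4, 5, 8, 9

1, 2, 3, 4, 5, 8, 9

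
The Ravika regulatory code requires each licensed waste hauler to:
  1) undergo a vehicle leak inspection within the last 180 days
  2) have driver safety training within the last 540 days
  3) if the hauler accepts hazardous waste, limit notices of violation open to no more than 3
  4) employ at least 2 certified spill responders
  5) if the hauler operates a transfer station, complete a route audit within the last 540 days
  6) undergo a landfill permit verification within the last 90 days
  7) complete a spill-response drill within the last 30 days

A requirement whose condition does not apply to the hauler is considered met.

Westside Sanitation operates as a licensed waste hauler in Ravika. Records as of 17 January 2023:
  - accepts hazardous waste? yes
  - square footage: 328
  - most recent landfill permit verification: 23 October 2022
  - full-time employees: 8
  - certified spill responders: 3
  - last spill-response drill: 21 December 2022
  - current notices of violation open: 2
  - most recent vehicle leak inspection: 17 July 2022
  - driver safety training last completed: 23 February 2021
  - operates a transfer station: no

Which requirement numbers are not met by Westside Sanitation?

1, 2

1. vehicle leak inspection 184 days ago vs limit 180 → not met
2. driver safety training 693 days ago vs limit 540 → not met
3. condition 'accepts hazardous waste' holds; notices of violation open 2 ≤ 3 → met
4. certified spill responders 3 ≥ 2 → met
5. condition 'operates a transfer station' does not hold → requirement n/a → met
6. landfill permit verification 86 days ago vs limit 90 → met
7. spill-response drill 27 days ago vs limit 30 → met
Not met: 1, 2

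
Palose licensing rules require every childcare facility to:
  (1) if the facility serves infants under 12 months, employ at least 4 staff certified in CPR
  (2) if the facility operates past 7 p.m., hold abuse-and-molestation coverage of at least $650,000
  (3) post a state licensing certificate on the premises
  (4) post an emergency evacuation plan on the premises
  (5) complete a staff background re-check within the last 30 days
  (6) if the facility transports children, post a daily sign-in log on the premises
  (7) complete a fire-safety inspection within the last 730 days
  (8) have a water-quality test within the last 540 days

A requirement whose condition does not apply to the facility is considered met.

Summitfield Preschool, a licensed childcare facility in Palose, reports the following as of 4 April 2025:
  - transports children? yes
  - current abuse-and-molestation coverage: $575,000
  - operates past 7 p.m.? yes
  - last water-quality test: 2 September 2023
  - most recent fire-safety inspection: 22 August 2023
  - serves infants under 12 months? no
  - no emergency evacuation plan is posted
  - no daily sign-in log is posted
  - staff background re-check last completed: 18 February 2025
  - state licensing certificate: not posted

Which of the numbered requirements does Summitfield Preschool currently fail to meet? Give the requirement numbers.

2, 3, 4, 5, 6, 8

1. condition 'serves infants under 12 months' does not hold → requirement n/a → met
2. condition 'operates past 7 p.m.' holds; abuse-and-molestation coverage $575,000 < $650,000 → not met
3. state licensing certificate absent → not met
4. emergency evacuation plan absent → not met
5. staff background re-check 45 days ago vs limit 30 → not met
6. condition 'transports children' holds; daily sign-in log absent → not met
7. fire-safety inspection 591 days ago vs limit 730 → met
8. water-quality test 580 days ago vs limit 540 → not met
Not met: 2, 3, 4, 5, 6, 8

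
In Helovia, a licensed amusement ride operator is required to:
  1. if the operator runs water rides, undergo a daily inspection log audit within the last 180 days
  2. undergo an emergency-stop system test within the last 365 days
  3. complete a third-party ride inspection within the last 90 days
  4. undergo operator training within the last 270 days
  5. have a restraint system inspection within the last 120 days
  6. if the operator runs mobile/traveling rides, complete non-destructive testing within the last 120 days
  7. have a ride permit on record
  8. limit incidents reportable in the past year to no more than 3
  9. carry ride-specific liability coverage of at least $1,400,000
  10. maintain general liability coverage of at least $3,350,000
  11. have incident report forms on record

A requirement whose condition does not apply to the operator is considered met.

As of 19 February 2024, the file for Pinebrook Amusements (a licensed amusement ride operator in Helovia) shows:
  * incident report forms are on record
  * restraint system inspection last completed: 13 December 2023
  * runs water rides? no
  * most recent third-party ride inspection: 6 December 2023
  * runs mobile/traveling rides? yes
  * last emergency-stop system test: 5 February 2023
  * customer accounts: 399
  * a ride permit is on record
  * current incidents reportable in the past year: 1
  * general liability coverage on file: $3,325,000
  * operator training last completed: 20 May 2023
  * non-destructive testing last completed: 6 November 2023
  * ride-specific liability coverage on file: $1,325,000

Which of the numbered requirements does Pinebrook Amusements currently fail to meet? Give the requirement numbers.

2, 4, 9, 10

1. condition 'runs water rides' does not hold → requirement n/a → met
2. emergency-stop system test 379 days ago vs limit 365 → not met
3. third-party ride inspection 75 days ago vs limit 90 → met
4. operator training 275 days ago vs limit 270 → not met
5. restraint system inspection 68 days ago vs limit 120 → met
6. condition 'runs mobile/traveling rides' holds; non-destructive testing 105 days ago vs limit 120 → met
7. ride permit present → met
8. incidents reportable in the past year 1 ≤ 3 → met
9. ride-specific liability coverage $1,325,000 < $1,400,000 → not met
10. general liability coverage $3,325,000 < $3,350,000 → not met
11. incident report forms present → met
Not met: 2, 4, 9, 10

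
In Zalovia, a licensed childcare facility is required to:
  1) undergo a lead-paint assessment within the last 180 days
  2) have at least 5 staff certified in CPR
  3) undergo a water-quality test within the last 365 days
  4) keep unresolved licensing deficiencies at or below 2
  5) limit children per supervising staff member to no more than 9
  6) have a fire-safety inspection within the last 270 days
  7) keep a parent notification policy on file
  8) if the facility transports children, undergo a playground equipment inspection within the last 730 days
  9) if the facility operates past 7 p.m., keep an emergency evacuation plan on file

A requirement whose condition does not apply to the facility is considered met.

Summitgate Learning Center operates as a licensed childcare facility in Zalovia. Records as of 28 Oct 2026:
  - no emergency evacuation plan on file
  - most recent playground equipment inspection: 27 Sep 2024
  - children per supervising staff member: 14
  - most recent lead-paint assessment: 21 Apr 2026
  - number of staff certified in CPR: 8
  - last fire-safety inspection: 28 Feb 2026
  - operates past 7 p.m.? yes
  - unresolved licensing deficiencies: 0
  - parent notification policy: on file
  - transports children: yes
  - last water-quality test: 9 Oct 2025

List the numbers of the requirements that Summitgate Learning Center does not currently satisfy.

1, 3, 5, 8, 9

1. lead-paint assessment 190 days ago vs limit 180 → not met
2. staff certified in CPR 8 ≥ 5 → met
3. water-quality test 384 days ago vs limit 365 → not met
4. unresolved licensing deficiencies 0 ≤ 2 → met
5. children per supervising staff member 14 > 9 → not met
6. fire-safety inspection 242 days ago vs limit 270 → met
7. parent notification policy present → met
8. condition 'transports children' holds; playground equipment inspection 761 days ago vs limit 730 → not met
9. condition 'operates past 7 p.m.' holds; emergency evacuation plan absent → not met
Not met: 1, 3, 5, 8, 9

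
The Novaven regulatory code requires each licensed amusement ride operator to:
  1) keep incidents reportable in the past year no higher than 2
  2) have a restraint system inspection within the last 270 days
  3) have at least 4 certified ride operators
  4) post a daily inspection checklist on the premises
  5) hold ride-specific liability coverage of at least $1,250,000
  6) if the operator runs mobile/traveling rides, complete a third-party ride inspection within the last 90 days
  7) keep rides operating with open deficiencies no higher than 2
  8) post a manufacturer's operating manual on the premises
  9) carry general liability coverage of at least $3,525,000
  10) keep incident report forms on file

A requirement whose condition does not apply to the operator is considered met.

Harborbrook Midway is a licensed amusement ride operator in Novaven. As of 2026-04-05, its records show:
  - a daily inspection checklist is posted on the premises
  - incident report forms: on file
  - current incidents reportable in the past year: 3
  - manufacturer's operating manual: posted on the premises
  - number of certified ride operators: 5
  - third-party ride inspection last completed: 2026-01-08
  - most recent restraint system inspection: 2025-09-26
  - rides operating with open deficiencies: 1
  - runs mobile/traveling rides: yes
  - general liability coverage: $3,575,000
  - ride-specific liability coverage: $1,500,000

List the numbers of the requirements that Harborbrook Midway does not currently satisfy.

1

1. incidents reportable in the past year 3 > 2 → not met
2. restraint system inspection 191 days ago vs limit 270 → met
3. certified ride operators 5 ≥ 4 → met
4. daily inspection checklist present → met
5. ride-specific liability coverage $1,500,000 ≥ $1,250,000 → met
6. condition 'runs mobile/traveling rides' holds; third-party ride inspection 87 days ago vs limit 90 → met
7. rides operating with open deficiencies 1 ≤ 2 → met
8. manufacturer's operating manual present → met
9. general liability coverage $3,575,000 ≥ $3,525,000 → met
10. incident report forms present → met
Not met: 1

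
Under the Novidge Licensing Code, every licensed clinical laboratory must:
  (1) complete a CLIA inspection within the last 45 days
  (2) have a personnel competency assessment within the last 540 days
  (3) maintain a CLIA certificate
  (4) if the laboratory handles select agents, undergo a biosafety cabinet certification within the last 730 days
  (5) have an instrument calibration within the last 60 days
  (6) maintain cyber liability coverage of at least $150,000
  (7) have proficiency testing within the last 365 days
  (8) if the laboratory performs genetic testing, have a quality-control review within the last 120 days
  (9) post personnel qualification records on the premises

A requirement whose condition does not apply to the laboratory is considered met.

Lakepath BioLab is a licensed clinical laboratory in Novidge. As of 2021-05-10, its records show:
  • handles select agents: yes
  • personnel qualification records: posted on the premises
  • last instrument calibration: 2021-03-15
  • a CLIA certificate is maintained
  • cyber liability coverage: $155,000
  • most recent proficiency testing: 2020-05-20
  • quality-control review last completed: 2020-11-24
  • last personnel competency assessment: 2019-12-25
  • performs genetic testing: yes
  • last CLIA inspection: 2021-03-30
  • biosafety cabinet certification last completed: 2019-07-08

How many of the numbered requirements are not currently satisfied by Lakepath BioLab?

1

1. CLIA inspection 41 days ago vs limit 45 → met
2. personnel competency assessment 502 days ago vs limit 540 → met
3. CLIA certificate present → met
4. condition 'handles select agents' holds; biosafety cabinet certification 672 days ago vs limit 730 → met
5. instrument calibration 56 days ago vs limit 60 → met
6. cyber liability coverage $155,000 ≥ $150,000 → met
7. proficiency testing 355 days ago vs limit 365 → met
8. condition 'performs genetic testing' holds; quality-control review 167 days ago vs limit 120 → not met
9. personnel qualification records present → met
Not met: 1 of 9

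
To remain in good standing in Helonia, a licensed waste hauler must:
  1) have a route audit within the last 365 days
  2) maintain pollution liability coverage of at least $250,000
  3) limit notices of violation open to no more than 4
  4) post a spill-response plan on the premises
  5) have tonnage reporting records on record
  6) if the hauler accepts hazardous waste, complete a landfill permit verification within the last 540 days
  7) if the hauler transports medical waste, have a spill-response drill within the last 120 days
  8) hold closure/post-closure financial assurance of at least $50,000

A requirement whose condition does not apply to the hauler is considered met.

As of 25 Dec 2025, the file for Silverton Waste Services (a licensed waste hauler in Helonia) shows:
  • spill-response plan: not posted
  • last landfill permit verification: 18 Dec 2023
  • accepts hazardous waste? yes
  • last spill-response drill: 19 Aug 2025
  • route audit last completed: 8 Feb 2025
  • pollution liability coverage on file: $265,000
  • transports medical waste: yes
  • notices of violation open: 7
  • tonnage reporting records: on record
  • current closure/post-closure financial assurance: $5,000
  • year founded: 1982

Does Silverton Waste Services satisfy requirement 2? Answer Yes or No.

Yes

2. pollution liability coverage $265,000 ≥ $250,000 → met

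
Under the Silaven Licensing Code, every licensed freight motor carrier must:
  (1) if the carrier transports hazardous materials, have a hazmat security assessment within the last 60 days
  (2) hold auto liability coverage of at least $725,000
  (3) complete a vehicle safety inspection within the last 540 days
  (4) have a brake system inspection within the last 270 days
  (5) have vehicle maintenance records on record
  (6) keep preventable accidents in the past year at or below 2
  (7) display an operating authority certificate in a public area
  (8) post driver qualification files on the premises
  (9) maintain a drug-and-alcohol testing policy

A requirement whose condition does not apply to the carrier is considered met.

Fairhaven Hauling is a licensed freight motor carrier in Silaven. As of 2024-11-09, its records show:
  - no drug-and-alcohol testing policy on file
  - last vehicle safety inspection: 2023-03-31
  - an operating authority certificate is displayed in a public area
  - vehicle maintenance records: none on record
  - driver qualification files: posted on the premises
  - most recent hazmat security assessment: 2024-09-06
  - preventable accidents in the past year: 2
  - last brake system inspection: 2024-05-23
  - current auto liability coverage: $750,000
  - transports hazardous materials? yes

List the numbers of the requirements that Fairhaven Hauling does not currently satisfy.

1, 3, 5, 9

1. condition 'transports hazardous materials' holds; hazmat security assessment 64 days ago vs limit 60 → not met
2. auto liability coverage $750,000 ≥ $725,000 → met
3. vehicle safety inspection 589 days ago vs limit 540 → not met
4. brake system inspection 170 days ago vs limit 270 → met
5. vehicle maintenance records absent → not met
6. preventable accidents in the past year 2 ≤ 2 → met
7. operating authority certificate present → met
8. driver qualification files present → met
9. drug-and-alcohol testing policy absent → not met
Not met: 1, 3, 5, 9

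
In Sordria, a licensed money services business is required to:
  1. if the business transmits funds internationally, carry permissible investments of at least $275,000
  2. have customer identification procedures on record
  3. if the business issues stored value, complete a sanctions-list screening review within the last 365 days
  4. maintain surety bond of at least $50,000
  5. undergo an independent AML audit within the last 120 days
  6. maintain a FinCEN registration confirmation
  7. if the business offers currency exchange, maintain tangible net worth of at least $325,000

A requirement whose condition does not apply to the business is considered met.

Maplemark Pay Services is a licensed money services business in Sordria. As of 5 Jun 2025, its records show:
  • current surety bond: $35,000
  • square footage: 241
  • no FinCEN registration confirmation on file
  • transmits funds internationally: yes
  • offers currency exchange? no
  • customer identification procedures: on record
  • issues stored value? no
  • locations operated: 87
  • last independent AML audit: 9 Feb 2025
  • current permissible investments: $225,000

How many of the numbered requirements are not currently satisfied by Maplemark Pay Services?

3

1. condition 'transmits funds internationally' holds; permissible investments $225,000 < $275,000 → not met
2. customer identification procedures present → met
3. condition 'issues stored value' does not hold → requirement n/a → met
4. surety bond $35,000 < $50,000 → not met
5. independent AML audit 116 days ago vs limit 120 → met
6. FinCEN registration confirmation absent → not met
7. condition 'offers currency exchange' does not hold → requirement n/a → met
Not met: 3 of 7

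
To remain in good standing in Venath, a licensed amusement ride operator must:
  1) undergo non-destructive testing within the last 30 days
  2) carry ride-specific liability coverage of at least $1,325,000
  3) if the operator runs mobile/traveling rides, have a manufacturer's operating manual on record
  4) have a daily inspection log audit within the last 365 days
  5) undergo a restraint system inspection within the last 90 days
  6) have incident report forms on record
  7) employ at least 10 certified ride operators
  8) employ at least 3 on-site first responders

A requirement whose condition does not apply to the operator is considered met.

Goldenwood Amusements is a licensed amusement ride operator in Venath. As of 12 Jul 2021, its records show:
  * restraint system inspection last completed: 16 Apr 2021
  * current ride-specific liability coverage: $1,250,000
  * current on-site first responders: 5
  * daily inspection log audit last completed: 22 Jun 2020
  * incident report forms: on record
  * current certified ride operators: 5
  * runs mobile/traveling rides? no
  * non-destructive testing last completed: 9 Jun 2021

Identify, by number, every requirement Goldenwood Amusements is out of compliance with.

1, 2, 4, 7

1. non-destructive testing 33 days ago vs limit 30 → not met
2. ride-specific liability coverage $1,250,000 < $1,325,000 → not met
3. condition 'runs mobile/traveling rides' does not hold → requirement n/a → met
4. daily inspection log audit 385 days ago vs limit 365 → not met
5. restraint system inspection 87 days ago vs limit 90 → met
6. incident report forms present → met
7. certified ride operators 5 < 10 → not met
8. on-site first responders 5 ≥ 3 → met
Not met: 1, 2, 4, 7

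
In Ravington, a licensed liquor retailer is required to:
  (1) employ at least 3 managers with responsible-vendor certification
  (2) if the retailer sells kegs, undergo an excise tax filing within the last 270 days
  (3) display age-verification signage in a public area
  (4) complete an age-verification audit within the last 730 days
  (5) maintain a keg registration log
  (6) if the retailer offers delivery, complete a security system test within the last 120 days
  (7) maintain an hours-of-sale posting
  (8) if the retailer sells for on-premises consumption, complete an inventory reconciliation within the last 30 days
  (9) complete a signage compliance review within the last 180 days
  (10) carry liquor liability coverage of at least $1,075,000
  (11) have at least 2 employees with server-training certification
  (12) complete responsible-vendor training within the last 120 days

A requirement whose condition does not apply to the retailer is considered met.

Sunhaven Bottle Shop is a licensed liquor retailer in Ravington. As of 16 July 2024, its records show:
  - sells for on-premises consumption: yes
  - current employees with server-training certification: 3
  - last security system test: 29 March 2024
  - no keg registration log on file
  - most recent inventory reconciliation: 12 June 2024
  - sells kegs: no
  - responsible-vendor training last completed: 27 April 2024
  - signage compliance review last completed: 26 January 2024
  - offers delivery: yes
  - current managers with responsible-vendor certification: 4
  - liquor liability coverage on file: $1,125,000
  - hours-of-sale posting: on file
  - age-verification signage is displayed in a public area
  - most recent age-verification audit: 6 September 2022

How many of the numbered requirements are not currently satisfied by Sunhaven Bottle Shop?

1. managers with responsible-vendor certification 4 ≥ 3 → met
2. condition 'sells kegs' does not hold → requirement n/a → met
3. age-verification signage present → met
4. age-verification audit 679 days ago vs limit 730 → met
5. keg registration log absent → not met
6. condition 'offers delivery' holds; security system test 109 days ago vs limit 120 → met
7. hours-of-sale posting present → met
8. condition 'sells for on-premises consumption' holds; inventory reconciliation 34 days ago vs limit 30 → not met
9. signage compliance review 172 days ago vs limit 180 → met
10. liquor liability coverage $1,125,000 ≥ $1,075,000 → met
11. employees with server-training certification 3 ≥ 2 → met
12. responsible-vendor training 80 days ago vs limit 120 → met
Not met: 2 of 12

2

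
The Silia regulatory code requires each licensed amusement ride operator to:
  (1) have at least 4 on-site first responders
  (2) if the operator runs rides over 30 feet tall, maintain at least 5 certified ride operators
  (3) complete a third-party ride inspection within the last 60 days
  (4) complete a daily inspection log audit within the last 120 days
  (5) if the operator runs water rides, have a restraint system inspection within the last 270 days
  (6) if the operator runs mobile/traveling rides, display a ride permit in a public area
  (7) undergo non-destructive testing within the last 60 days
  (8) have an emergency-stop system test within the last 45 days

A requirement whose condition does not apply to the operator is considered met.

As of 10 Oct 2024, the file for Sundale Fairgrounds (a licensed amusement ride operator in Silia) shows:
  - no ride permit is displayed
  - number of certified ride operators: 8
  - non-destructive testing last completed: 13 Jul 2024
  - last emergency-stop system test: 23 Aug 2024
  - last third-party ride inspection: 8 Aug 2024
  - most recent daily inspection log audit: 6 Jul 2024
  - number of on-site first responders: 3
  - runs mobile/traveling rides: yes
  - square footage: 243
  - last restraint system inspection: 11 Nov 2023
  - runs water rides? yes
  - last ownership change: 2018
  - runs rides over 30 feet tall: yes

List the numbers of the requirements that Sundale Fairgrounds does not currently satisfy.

1. on-site first responders 3 < 4 → not met
2. condition 'runs rides over 30 feet tall' holds; certified ride operators 8 ≥ 5 → met
3. third-party ride inspection 63 days ago vs limit 60 → not met
4. daily inspection log audit 96 days ago vs limit 120 → met
5. condition 'runs water rides' holds; restraint system inspection 334 days ago vs limit 270 → not met
6. condition 'runs mobile/traveling rides' holds; ride permit absent → not met
7. non-destructive testing 89 days ago vs limit 60 → not met
8. emergency-stop system test 48 days ago vs limit 45 → not met
Not met: 1, 3, 5, 6, 7, 8

1, 3, 5, 6, 7, 8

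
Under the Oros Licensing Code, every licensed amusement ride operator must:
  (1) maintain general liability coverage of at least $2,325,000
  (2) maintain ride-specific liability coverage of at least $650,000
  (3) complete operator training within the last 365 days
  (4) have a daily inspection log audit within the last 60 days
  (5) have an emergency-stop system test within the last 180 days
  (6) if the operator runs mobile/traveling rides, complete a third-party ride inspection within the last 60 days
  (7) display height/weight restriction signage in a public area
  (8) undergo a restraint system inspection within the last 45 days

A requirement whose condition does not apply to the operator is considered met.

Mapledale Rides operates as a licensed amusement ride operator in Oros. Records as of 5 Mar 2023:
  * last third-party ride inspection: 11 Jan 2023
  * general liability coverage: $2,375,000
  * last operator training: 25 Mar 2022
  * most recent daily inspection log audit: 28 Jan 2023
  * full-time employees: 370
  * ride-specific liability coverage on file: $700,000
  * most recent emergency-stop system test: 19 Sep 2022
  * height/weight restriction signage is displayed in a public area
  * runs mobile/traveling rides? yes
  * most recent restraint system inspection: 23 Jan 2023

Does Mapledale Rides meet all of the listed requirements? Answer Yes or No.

Yes

1. general liability coverage $2,375,000 ≥ $2,325,000 → met
2. ride-specific liability coverage $700,000 ≥ $650,000 → met
3. operator training 345 days ago vs limit 365 → met
4. daily inspection log audit 36 days ago vs limit 60 → met
5. emergency-stop system test 167 days ago vs limit 180 → met
6. condition 'runs mobile/traveling rides' holds; third-party ride inspection 53 days ago vs limit 60 → met
7. height/weight restriction signage present → met
8. restraint system inspection 41 days ago vs limit 45 → met
All met.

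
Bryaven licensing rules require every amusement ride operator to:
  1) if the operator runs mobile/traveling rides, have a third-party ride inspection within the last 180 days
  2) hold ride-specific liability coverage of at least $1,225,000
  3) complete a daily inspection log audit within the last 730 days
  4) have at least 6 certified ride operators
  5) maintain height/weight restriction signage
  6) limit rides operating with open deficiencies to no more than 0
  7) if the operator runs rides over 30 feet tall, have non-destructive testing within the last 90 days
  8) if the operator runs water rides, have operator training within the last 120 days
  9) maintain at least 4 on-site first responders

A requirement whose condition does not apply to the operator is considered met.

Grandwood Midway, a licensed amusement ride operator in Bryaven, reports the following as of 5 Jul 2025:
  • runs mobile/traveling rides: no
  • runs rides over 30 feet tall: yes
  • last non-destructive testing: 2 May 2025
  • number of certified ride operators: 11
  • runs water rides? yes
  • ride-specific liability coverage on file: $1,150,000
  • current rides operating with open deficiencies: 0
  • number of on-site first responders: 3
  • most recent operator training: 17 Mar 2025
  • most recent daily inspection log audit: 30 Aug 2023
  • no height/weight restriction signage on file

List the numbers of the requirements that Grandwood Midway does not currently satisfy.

1. condition 'runs mobile/traveling rides' does not hold → requirement n/a → met
2. ride-specific liability coverage $1,150,000 < $1,225,000 → not met
3. daily inspection log audit 675 days ago vs limit 730 → met
4. certified ride operators 11 ≥ 6 → met
5. height/weight restriction signage absent → not met
6. rides operating with open deficiencies 0 ≤ 0 → met
7. condition 'runs rides over 30 feet tall' holds; non-destructive testing 64 days ago vs limit 90 → met
8. condition 'runs water rides' holds; operator training 110 days ago vs limit 120 → met
9. on-site first responders 3 < 4 → not met
Not met: 2, 5, 9

2, 5, 9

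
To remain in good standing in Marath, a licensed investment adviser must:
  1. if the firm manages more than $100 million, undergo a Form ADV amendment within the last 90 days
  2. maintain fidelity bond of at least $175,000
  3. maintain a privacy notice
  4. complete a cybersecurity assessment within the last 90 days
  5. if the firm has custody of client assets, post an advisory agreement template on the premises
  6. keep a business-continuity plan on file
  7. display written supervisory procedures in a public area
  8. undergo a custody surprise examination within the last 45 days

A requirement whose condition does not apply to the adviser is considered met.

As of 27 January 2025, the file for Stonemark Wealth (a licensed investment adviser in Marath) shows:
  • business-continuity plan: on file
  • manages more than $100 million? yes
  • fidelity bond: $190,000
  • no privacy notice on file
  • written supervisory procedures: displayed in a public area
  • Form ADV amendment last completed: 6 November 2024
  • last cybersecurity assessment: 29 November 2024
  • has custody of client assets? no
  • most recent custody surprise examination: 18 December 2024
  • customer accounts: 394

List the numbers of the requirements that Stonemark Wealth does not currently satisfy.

1. condition 'manages more than $100 million' holds; Form ADV amendment 82 days ago vs limit 90 → met
2. fidelity bond $190,000 ≥ $175,000 → met
3. privacy notice absent → not met
4. cybersecurity assessment 59 days ago vs limit 90 → met
5. condition 'has custody of client assets' does not hold → requirement n/a → met
6. business-continuity plan present → met
7. written supervisory procedures present → met
8. custody surprise examination 40 days ago vs limit 45 → met
Not met: 3

3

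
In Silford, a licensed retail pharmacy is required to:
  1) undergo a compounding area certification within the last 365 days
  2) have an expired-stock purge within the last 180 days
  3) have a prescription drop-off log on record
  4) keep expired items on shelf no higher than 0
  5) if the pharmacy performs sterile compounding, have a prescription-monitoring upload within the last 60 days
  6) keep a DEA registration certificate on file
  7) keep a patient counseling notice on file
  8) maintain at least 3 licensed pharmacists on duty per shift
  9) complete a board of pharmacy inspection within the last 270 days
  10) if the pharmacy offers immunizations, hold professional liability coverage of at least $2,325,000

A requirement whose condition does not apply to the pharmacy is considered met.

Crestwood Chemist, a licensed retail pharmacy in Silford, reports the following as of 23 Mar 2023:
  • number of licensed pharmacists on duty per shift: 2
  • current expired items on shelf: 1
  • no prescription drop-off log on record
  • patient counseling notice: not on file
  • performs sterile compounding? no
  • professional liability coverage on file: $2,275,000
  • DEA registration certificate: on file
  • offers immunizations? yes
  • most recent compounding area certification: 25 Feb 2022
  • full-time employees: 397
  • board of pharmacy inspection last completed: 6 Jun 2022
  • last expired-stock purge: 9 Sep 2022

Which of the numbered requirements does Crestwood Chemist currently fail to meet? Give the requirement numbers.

1. compounding area certification 391 days ago vs limit 365 → not met
2. expired-stock purge 195 days ago vs limit 180 → not met
3. prescription drop-off log absent → not met
4. expired items on shelf 1 > 0 → not met
5. condition 'performs sterile compounding' does not hold → requirement n/a → met
6. DEA registration certificate present → met
7. patient counseling notice absent → not met
8. licensed pharmacists on duty per shift 2 < 3 → not met
9. board of pharmacy inspection 290 days ago vs limit 270 → not met
10. condition 'offers immunizations' holds; professional liability coverage $2,275,000 < $2,325,000 → not met
Not met: 1, 2, 3, 4, 7, 8, 9, 10

1, 2, 3, 4, 7, 8, 9, 10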